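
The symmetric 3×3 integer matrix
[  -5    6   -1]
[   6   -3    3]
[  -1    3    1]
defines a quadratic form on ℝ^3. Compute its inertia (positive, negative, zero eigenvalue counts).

Answer: (2, 1, 0)

Derivation:
step 0: pivot -5 → sign −
step 1: pivot 21/5 → sign +
step 2: pivot 3/7 → sign +
signature = (2, 1, 0)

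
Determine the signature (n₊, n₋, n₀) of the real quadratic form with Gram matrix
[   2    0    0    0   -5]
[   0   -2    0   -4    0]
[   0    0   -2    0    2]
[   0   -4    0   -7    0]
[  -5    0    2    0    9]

step 0: pivot 2 → sign +
step 1: pivot -2 → sign −
step 2: pivot -2 → sign −
step 3: pivot 1 → sign +
step 4: pivot -3/2 → sign −
signature = (2, 3, 0)

Answer: (2, 3, 0)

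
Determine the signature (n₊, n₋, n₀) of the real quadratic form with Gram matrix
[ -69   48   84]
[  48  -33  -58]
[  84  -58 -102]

step 0: pivot -69 → sign −
step 1: pivot 9/23 → sign +
step 2: pivot -2/9 → sign −
signature = (1, 2, 0)

Answer: (1, 2, 0)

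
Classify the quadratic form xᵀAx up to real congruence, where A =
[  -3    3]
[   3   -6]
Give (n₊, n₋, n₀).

Answer: (0, 2, 0)

Derivation:
step 0: pivot -3 → sign −
step 1: pivot -3 → sign −
signature = (0, 2, 0)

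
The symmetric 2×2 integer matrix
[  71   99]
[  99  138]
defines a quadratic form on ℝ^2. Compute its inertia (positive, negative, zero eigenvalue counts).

Answer: (1, 1, 0)

Derivation:
step 0: pivot 71 → sign +
step 1: pivot -3/71 → sign −
signature = (1, 1, 0)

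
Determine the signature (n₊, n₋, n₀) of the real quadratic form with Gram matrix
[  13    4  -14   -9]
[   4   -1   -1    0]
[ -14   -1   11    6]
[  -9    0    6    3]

Answer: (2, 1, 1)

Derivation:
step 0: pivot 13 → sign +
step 1: pivot -29/13 → sign −
step 2: pivot 24/29 → sign +
step 3: row/col 3 already zero → sign 0
signature = (2, 1, 1)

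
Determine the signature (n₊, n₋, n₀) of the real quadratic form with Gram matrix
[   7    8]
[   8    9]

Answer: (1, 1, 0)

Derivation:
step 0: pivot 7 → sign +
step 1: pivot -1/7 → sign −
signature = (1, 1, 0)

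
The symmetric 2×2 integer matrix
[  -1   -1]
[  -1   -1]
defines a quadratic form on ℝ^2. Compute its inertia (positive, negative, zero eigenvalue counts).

step 0: pivot -1 → sign −
step 1: row/col 1 already zero → sign 0
signature = (0, 1, 1)

Answer: (0, 1, 1)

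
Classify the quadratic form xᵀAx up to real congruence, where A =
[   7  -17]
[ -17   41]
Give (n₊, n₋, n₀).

step 0: pivot 7 → sign +
step 1: pivot -2/7 → sign −
signature = (1, 1, 0)

Answer: (1, 1, 0)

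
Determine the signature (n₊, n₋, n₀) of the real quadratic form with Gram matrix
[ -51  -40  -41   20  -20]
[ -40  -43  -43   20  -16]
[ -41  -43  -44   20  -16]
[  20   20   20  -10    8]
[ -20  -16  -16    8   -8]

step 0: pivot -51 → sign −
step 1: pivot -593/51 → sign −
step 2: pivot -550/593 → sign −
step 3: pivot -6/11 → sign −
step 4: row/col 4 already zero → sign 0
signature = (0, 4, 1)

Answer: (0, 4, 1)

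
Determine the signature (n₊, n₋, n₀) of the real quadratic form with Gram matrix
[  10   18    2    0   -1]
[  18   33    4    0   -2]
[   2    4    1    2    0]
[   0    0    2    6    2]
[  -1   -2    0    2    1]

Answer: (4, 1, 0)

Derivation:
step 0: pivot 10 → sign +
step 1: pivot 3/5 → sign +
step 2: pivot 1/3 → sign +
step 3: pivot -6 → sign −
step 4: pivot 1/2 → sign +
signature = (4, 1, 0)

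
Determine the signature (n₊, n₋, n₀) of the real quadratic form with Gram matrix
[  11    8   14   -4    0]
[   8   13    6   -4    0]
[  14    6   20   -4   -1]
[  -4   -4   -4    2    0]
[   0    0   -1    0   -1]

Answer: (4, 1, 0)

Derivation:
step 0: pivot 11 → sign +
step 1: pivot 79/11 → sign +
step 2: pivot -20/79 → sign −
step 3: pivot 6/5 → sign +
step 4: pivot 1/4 → sign +
signature = (4, 1, 0)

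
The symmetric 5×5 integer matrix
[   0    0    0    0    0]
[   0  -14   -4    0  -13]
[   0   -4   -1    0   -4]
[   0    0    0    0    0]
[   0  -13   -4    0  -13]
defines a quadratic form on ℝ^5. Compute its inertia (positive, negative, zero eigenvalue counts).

step 0: pivot -14 → sign −
step 1: pivot 1/7 → sign +
step 2: pivot -3/2 → sign −
step 3: row/col 3 already zero → sign 0
step 4: row/col 4 already zero → sign 0
signature = (1, 2, 2)

Answer: (1, 2, 2)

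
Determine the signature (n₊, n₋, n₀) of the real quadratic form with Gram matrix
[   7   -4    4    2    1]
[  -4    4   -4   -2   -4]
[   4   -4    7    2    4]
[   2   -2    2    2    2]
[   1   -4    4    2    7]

Answer: (4, 0, 1)

Derivation:
step 0: pivot 7 → sign +
step 1: pivot 12/7 → sign +
step 2: pivot 3 → sign +
step 3: pivot 1 → sign +
step 4: row/col 4 already zero → sign 0
signature = (4, 0, 1)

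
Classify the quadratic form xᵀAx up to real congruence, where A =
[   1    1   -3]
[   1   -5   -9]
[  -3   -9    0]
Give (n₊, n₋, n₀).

step 0: pivot 1 → sign +
step 1: pivot -6 → sign −
step 2: pivot -3 → sign −
signature = (1, 2, 0)

Answer: (1, 2, 0)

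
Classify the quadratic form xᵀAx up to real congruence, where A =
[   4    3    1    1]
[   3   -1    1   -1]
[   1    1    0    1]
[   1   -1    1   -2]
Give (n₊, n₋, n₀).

step 0: pivot 4 → sign +
step 1: pivot -13/4 → sign −
step 2: pivot -3/13 → sign −
step 3: pivot 1/3 → sign +
signature = (2, 2, 0)

Answer: (2, 2, 0)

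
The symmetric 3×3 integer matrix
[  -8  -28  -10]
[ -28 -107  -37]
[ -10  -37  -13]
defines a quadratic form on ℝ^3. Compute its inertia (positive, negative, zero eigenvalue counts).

step 0: pivot -8 → sign −
step 1: pivot -9 → sign −
step 2: pivot -1/18 → sign −
signature = (0, 3, 0)

Answer: (0, 3, 0)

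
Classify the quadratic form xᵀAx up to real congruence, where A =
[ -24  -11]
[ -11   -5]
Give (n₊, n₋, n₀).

Answer: (1, 1, 0)

Derivation:
step 0: pivot -24 → sign −
step 1: pivot 1/24 → sign +
signature = (1, 1, 0)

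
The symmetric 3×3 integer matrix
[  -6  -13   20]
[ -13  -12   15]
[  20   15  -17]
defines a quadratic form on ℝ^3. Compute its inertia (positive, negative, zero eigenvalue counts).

Answer: (2, 1, 0)

Derivation:
step 0: pivot -6 → sign −
step 1: pivot 97/6 → sign +
step 2: pivot 1/97 → sign +
signature = (2, 1, 0)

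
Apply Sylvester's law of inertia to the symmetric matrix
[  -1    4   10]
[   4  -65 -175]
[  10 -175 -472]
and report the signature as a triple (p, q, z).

step 0: pivot -1 → sign −
step 1: pivot -49 → sign −
step 2: pivot -3/49 → sign −
signature = (0, 3, 0)

Answer: (0, 3, 0)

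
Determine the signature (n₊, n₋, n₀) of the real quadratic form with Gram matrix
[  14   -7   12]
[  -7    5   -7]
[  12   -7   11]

step 0: pivot 14 → sign +
step 1: pivot 3/2 → sign +
step 2: pivot 1/21 → sign +
signature = (3, 0, 0)

Answer: (3, 0, 0)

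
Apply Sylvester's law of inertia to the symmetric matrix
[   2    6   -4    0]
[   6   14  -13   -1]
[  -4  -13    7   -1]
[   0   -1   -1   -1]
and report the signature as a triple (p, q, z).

Answer: (1, 2, 1)

Derivation:
step 0: pivot 2 → sign +
step 1: pivot -4 → sign −
step 2: pivot -3/4 → sign −
step 3: row/col 3 already zero → sign 0
signature = (1, 2, 1)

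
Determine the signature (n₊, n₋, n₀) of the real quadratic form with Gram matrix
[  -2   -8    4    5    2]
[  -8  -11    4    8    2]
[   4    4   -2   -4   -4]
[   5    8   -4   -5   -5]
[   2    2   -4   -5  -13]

step 0: pivot -2 → sign −
step 1: pivot 21 → sign +
step 2: pivot -6/7 → sign −
step 3: pivot 3/2 → sign +
step 4: pivot 1 → sign +
signature = (3, 2, 0)

Answer: (3, 2, 0)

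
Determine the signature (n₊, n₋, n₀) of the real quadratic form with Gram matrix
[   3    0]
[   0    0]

Answer: (1, 0, 1)

Derivation:
step 0: pivot 3 → sign +
step 1: row/col 1 already zero → sign 0
signature = (1, 0, 1)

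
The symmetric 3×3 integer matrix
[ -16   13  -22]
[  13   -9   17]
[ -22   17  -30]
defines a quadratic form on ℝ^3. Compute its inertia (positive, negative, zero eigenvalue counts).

Answer: (1, 2, 0)

Derivation:
step 0: pivot -16 → sign −
step 1: pivot 25/16 → sign +
step 2: pivot -6/25 → sign −
signature = (1, 2, 0)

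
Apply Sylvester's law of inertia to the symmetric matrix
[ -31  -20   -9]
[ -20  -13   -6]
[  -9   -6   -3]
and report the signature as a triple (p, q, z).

step 0: pivot -31 → sign −
step 1: pivot -3/31 → sign −
step 2: row/col 2 already zero → sign 0
signature = (0, 2, 1)

Answer: (0, 2, 1)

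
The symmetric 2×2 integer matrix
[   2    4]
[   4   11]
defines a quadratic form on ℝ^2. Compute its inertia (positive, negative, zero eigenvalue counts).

step 0: pivot 2 → sign +
step 1: pivot 3 → sign +
signature = (2, 0, 0)

Answer: (2, 0, 0)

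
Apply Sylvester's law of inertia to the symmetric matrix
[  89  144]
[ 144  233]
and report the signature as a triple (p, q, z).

step 0: pivot 89 → sign +
step 1: pivot 1/89 → sign +
signature = (2, 0, 0)

Answer: (2, 0, 0)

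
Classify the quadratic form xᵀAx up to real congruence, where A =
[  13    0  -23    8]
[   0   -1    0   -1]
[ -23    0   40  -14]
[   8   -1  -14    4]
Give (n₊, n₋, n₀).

Answer: (2, 2, 0)

Derivation:
step 0: pivot 13 → sign +
step 1: pivot -1 → sign −
step 2: pivot -9/13 → sign −
step 3: pivot 1/9 → sign +
signature = (2, 2, 0)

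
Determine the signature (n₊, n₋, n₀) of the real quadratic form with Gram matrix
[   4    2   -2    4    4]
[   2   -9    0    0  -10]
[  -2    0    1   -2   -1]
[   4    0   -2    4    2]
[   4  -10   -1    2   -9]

step 0: pivot 4 → sign +
step 1: pivot -10 → sign −
step 2: pivot 1/10 → sign +
step 3: pivot 1 → sign +
step 4: row/col 4 already zero → sign 0
signature = (3, 1, 1)

Answer: (3, 1, 1)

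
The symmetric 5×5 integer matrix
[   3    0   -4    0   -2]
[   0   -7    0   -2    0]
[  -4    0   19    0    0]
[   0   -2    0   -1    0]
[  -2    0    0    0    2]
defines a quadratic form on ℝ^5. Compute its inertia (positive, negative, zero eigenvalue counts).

Answer: (3, 2, 0)

Derivation:
step 0: pivot 3 → sign +
step 1: pivot -7 → sign −
step 2: pivot 41/3 → sign +
step 3: pivot -3/7 → sign −
step 4: pivot 6/41 → sign +
signature = (3, 2, 0)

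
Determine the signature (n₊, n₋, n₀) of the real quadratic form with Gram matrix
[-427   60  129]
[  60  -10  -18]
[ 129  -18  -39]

Answer: (0, 3, 0)

Derivation:
step 0: pivot -427 → sign −
step 1: pivot -670/427 → sign −
step 2: pivot -6/335 → sign −
signature = (0, 3, 0)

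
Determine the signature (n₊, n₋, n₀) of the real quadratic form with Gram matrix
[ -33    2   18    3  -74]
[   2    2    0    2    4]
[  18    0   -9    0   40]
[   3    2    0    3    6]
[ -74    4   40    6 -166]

step 0: pivot -33 → sign −
step 1: pivot 70/33 → sign +
step 2: pivot 9/35 → sign +
step 3: pivot -2/9 → sign −
step 4: row/col 4 already zero → sign 0
signature = (2, 2, 1)

Answer: (2, 2, 1)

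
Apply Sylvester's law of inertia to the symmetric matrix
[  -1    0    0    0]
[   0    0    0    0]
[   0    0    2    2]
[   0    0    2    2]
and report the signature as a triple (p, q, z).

Answer: (1, 1, 2)

Derivation:
step 0: pivot -1 → sign −
step 1: pivot 2 → sign +
step 2: row/col 2 already zero → sign 0
step 3: row/col 3 already zero → sign 0
signature = (1, 1, 2)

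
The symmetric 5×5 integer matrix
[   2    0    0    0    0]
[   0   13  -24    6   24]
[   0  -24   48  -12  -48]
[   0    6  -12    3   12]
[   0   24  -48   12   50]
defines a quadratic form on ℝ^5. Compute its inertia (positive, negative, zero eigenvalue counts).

Answer: (4, 0, 1)

Derivation:
step 0: pivot 2 → sign +
step 1: pivot 13 → sign +
step 2: pivot 48/13 → sign +
step 3: pivot 2 → sign +
step 4: row/col 4 already zero → sign 0
signature = (4, 0, 1)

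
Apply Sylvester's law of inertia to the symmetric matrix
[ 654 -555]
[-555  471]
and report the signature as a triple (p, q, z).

Answer: (2, 0, 0)

Derivation:
step 0: pivot 654 → sign +
step 1: pivot 3/218 → sign +
signature = (2, 0, 0)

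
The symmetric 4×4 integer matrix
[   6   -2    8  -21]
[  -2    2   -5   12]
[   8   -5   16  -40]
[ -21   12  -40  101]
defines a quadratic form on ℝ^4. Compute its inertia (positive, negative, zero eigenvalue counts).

step 0: pivot 6 → sign +
step 1: pivot 4/3 → sign +
step 2: pivot 5/4 → sign +
step 3: pivot 3/10 → sign +
signature = (4, 0, 0)

Answer: (4, 0, 0)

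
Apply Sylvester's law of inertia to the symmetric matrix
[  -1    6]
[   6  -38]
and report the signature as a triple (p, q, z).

step 0: pivot -1 → sign −
step 1: pivot -2 → sign −
signature = (0, 2, 0)

Answer: (0, 2, 0)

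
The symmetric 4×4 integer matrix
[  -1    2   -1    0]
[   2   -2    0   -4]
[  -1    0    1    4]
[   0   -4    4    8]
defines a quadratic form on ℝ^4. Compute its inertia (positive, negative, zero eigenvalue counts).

step 0: pivot -1 → sign −
step 1: pivot 2 → sign +
step 2: row/col 2 already zero → sign 0
step 3: row/col 3 already zero → sign 0
signature = (1, 1, 2)

Answer: (1, 1, 2)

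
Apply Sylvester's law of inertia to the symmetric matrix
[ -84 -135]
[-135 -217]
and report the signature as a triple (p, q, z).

Answer: (0, 2, 0)

Derivation:
step 0: pivot -84 → sign −
step 1: pivot -1/28 → sign −
signature = (0, 2, 0)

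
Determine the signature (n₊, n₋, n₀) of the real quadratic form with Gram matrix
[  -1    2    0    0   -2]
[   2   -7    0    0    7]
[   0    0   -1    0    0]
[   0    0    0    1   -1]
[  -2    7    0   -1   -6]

step 0: pivot -1 → sign −
step 1: pivot -3 → sign −
step 2: pivot -1 → sign −
step 3: pivot 1 → sign +
step 4: row/col 4 already zero → sign 0
signature = (1, 3, 1)

Answer: (1, 3, 1)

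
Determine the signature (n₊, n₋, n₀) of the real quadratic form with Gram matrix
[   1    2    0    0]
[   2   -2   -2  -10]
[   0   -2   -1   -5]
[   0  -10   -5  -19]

step 0: pivot 1 → sign +
step 1: pivot -6 → sign −
step 2: pivot -1/3 → sign −
step 3: pivot 6 → sign +
signature = (2, 2, 0)

Answer: (2, 2, 0)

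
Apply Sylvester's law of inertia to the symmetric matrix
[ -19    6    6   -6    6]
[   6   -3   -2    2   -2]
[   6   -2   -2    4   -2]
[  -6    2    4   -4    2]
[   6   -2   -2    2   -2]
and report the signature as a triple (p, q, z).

Answer: (1, 4, 0)

Derivation:
step 0: pivot -19 → sign −
step 1: pivot -21/19 → sign −
step 2: pivot -2/21 → sign −
step 3: pivot 44 → sign +
step 4: pivot -1/11 → sign −
signature = (1, 4, 0)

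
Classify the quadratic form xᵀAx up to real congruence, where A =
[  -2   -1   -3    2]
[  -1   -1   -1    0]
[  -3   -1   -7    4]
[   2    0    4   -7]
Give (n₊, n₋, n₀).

step 0: pivot -2 → sign −
step 1: pivot -1/2 → sign −
step 2: pivot -2 → sign −
step 3: pivot -3 → sign −
signature = (0, 4, 0)

Answer: (0, 4, 0)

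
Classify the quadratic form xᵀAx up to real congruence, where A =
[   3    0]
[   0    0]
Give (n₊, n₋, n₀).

step 0: pivot 3 → sign +
step 1: row/col 1 already zero → sign 0
signature = (1, 0, 1)

Answer: (1, 0, 1)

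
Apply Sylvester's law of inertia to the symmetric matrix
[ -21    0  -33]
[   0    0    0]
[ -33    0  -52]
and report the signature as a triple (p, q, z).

Answer: (0, 2, 1)

Derivation:
step 0: pivot -21 → sign −
step 1: pivot -1/7 → sign −
step 2: row/col 2 already zero → sign 0
signature = (0, 2, 1)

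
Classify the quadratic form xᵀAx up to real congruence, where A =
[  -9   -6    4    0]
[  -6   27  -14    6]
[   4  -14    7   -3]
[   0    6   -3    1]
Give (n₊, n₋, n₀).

Answer: (2, 2, 0)

Derivation:
step 0: pivot -9 → sign −
step 1: pivot 31 → sign +
step 2: pivot -17/93 → sign −
step 3: pivot 2/17 → sign +
signature = (2, 2, 0)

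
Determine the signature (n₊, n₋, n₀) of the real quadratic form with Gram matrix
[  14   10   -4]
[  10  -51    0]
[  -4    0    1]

step 0: pivot 14 → sign +
step 1: pivot -407/7 → sign −
step 2: pivot -1/407 → sign −
signature = (1, 2, 0)

Answer: (1, 2, 0)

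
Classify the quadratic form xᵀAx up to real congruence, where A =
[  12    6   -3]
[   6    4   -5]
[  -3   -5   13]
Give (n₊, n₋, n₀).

step 0: pivot 12 → sign +
step 1: pivot 1 → sign +
step 2: row/col 2 already zero → sign 0
signature = (2, 0, 1)

Answer: (2, 0, 1)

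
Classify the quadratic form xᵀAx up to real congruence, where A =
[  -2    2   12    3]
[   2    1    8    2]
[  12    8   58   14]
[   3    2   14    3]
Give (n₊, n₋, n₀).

Answer: (1, 3, 0)

Derivation:
step 0: pivot -2 → sign −
step 1: pivot 3 → sign +
step 2: pivot -10/3 → sign −
step 3: pivot -3/10 → sign −
signature = (1, 3, 0)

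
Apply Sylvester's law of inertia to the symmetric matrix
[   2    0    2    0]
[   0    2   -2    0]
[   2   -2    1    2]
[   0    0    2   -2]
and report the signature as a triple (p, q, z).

Answer: (2, 2, 0)

Derivation:
step 0: pivot 2 → sign +
step 1: pivot 2 → sign +
step 2: pivot -3 → sign −
step 3: pivot -2/3 → sign −
signature = (2, 2, 0)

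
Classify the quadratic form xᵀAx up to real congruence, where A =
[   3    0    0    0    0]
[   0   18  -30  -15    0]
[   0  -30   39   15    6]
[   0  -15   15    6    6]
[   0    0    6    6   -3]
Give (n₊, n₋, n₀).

Answer: (4, 1, 0)

Derivation:
step 0: pivot 3 → sign +
step 1: pivot 18 → sign +
step 2: pivot -11 → sign −
step 3: pivot 57/22 → sign +
step 4: pivot 3/19 → sign +
signature = (4, 1, 0)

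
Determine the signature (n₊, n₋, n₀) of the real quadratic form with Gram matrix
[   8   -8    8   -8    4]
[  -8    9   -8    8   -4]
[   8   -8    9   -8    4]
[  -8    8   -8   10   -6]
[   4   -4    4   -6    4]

Answer: (4, 0, 1)

Derivation:
step 0: pivot 8 → sign +
step 1: pivot 1 → sign +
step 2: pivot 1 → sign +
step 3: pivot 2 → sign +
step 4: row/col 4 already zero → sign 0
signature = (4, 0, 1)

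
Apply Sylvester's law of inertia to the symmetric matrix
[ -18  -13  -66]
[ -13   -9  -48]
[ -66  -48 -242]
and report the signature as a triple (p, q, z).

step 0: pivot -18 → sign −
step 1: pivot 7/18 → sign +
step 2: pivot -2/7 → sign −
signature = (1, 2, 0)

Answer: (1, 2, 0)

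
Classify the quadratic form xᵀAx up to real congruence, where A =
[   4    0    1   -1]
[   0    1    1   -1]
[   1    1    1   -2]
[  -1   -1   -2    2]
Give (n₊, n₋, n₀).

step 0: pivot 4 → sign +
step 1: pivot 1 → sign +
step 2: pivot -1/4 → sign −
step 3: pivot 3 → sign +
signature = (3, 1, 0)

Answer: (3, 1, 0)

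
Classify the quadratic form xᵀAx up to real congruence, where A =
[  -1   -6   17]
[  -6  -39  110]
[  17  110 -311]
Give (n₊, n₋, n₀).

step 0: pivot -1 → sign −
step 1: pivot -3 → sign −
step 2: pivot -2/3 → sign −
signature = (0, 3, 0)

Answer: (0, 3, 0)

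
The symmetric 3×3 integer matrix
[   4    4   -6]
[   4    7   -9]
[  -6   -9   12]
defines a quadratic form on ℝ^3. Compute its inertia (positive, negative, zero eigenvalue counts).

Answer: (2, 0, 1)

Derivation:
step 0: pivot 4 → sign +
step 1: pivot 3 → sign +
step 2: row/col 2 already zero → sign 0
signature = (2, 0, 1)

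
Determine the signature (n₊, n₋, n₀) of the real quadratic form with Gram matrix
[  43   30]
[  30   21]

step 0: pivot 43 → sign +
step 1: pivot 3/43 → sign +
signature = (2, 0, 0)

Answer: (2, 0, 0)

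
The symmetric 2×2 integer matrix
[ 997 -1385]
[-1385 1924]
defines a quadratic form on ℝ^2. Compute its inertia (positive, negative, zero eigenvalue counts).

step 0: pivot 997 → sign +
step 1: pivot 3/997 → sign +
signature = (2, 0, 0)

Answer: (2, 0, 0)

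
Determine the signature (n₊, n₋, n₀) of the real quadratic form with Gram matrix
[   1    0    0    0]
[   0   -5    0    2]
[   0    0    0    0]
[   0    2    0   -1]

Answer: (1, 2, 1)

Derivation:
step 0: pivot 1 → sign +
step 1: pivot -5 → sign −
step 2: pivot -1/5 → sign −
step 3: row/col 3 already zero → sign 0
signature = (1, 2, 1)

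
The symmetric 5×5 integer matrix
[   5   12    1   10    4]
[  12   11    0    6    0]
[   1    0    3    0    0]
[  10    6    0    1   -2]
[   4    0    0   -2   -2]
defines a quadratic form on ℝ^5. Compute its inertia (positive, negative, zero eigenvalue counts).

step 0: pivot 5 → sign +
step 1: pivot -89/5 → sign −
step 2: pivot 278/89 → sign +
step 3: pivot -119/139 → sign −
step 4: pivot 6/119 → sign +
signature = (3, 2, 0)

Answer: (3, 2, 0)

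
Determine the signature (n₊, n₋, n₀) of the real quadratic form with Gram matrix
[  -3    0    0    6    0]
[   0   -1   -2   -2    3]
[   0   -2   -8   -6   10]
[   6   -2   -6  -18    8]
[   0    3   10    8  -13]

Answer: (0, 4, 1)

Derivation:
step 0: pivot -3 → sign −
step 1: pivot -1 → sign −
step 2: pivot -4 → sign −
step 3: pivot -1 → sign −
step 4: row/col 4 already zero → sign 0
signature = (0, 4, 1)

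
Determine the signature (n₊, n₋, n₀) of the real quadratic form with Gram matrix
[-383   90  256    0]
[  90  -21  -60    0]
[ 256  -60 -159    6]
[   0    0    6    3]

Answer: (2, 2, 0)

Derivation:
step 0: pivot -383 → sign −
step 1: pivot 57/383 → sign +
step 2: pivot 227/19 → sign +
step 3: pivot -3/227 → sign −
signature = (2, 2, 0)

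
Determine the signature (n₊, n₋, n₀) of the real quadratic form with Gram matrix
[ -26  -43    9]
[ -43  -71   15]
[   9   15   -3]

Answer: (1, 1, 1)

Derivation:
step 0: pivot -26 → sign −
step 1: pivot 3/26 → sign +
step 2: row/col 2 already zero → sign 0
signature = (1, 1, 1)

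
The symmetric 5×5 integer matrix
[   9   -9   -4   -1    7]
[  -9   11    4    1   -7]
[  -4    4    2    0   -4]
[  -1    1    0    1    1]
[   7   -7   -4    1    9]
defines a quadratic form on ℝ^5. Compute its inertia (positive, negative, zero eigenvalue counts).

Answer: (3, 0, 2)

Derivation:
step 0: pivot 9 → sign +
step 1: pivot 2 → sign +
step 2: pivot 2/9 → sign +
step 3: row/col 3 already zero → sign 0
step 4: row/col 4 already zero → sign 0
signature = (3, 0, 2)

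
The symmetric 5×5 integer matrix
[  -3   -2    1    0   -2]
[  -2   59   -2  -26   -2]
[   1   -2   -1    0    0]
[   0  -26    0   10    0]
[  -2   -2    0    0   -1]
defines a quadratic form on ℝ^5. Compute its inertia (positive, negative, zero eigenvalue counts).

step 0: pivot -3 → sign −
step 1: pivot 181/3 → sign +
step 2: pivot -142/181 → sign −
step 3: pivot 34/71 → sign +
step 4: pivot -3/17 → sign −
signature = (2, 3, 0)

Answer: (2, 3, 0)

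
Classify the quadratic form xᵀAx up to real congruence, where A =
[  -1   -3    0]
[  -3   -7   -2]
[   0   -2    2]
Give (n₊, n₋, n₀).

Answer: (1, 1, 1)

Derivation:
step 0: pivot -1 → sign −
step 1: pivot 2 → sign +
step 2: row/col 2 already zero → sign 0
signature = (1, 1, 1)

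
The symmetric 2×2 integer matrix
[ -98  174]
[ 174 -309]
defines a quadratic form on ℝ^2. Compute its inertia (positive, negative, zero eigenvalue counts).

step 0: pivot -98 → sign −
step 1: pivot -3/49 → sign −
signature = (0, 2, 0)

Answer: (0, 2, 0)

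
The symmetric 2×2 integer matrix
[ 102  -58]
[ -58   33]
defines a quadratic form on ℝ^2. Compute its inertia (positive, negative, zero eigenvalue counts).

Answer: (2, 0, 0)

Derivation:
step 0: pivot 102 → sign +
step 1: pivot 1/51 → sign +
signature = (2, 0, 0)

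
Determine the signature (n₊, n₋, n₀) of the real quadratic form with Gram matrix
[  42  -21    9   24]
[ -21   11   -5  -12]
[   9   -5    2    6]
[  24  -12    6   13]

step 0: pivot 42 → sign +
step 1: pivot 1/2 → sign +
step 2: pivot -3/7 → sign −
step 3: pivot 1 → sign +
signature = (3, 1, 0)

Answer: (3, 1, 0)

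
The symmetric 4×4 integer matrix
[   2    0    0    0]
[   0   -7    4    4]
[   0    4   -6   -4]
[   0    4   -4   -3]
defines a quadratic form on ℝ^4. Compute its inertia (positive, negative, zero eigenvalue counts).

Answer: (2, 2, 0)

Derivation:
step 0: pivot 2 → sign +
step 1: pivot -7 → sign −
step 2: pivot -26/7 → sign −
step 3: pivot 1/13 → sign +
signature = (2, 2, 0)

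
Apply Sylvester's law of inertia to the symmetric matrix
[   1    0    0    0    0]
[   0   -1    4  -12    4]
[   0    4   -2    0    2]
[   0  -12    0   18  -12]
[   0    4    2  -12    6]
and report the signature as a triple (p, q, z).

step 0: pivot 1 → sign +
step 1: pivot -1 → sign −
step 2: pivot 14 → sign +
step 3: pivot -18/7 → sign −
step 4: row/col 4 already zero → sign 0
signature = (2, 2, 1)

Answer: (2, 2, 1)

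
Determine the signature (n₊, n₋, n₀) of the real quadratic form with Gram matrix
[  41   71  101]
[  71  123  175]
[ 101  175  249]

Answer: (2, 0, 1)

Derivation:
step 0: pivot 41 → sign +
step 1: pivot 2/41 → sign +
step 2: row/col 2 already zero → sign 0
signature = (2, 0, 1)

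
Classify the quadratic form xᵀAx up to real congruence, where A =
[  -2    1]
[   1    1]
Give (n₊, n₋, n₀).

Answer: (1, 1, 0)

Derivation:
step 0: pivot -2 → sign −
step 1: pivot 3/2 → sign +
signature = (1, 1, 0)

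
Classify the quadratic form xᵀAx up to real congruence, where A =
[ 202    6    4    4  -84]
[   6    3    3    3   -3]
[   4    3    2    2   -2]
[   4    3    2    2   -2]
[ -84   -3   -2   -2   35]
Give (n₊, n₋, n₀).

step 0: pivot 202 → sign +
step 1: pivot 285/101 → sign +
step 2: pivot -97/95 → sign −
step 3: pivot 1/97 → sign +
step 4: row/col 4 already zero → sign 0
signature = (3, 1, 1)

Answer: (3, 1, 1)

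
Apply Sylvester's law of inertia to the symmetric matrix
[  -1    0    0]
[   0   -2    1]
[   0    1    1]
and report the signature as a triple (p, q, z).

Answer: (1, 2, 0)

Derivation:
step 0: pivot -1 → sign −
step 1: pivot -2 → sign −
step 2: pivot 3/2 → sign +
signature = (1, 2, 0)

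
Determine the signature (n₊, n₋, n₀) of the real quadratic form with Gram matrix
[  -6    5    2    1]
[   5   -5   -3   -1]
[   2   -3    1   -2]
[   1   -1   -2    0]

Answer: (1, 3, 0)

Derivation:
step 0: pivot -6 → sign −
step 1: pivot -5/6 → sign −
step 2: pivot 19/5 → sign +
step 3: pivot -6/19 → sign −
signature = (1, 3, 0)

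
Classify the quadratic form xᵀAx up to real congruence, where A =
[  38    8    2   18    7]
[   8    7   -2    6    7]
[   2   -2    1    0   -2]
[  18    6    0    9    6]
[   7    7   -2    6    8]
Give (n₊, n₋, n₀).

Answer: (3, 2, 0)

Derivation:
step 0: pivot 38 → sign +
step 1: pivot 101/19 → sign +
step 2: pivot -21/101 → sign −
step 3: pivot -3/7 → sign −
step 4: pivot 3/2 → sign +
signature = (3, 2, 0)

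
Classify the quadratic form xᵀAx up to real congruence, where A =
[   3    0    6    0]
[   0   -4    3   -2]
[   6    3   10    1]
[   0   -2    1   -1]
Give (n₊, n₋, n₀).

Answer: (2, 2, 0)

Derivation:
step 0: pivot 3 → sign +
step 1: pivot -4 → sign −
step 2: pivot 1/4 → sign +
step 3: pivot -1 → sign −
signature = (2, 2, 0)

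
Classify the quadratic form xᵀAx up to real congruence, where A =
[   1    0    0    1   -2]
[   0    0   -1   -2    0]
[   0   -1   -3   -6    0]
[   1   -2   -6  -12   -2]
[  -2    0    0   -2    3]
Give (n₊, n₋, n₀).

step 0: pivot 1 → sign +
step 1: pivot -3 → sign −
step 2: pivot 1/3 → sign +
step 3: pivot -1 → sign −
step 4: pivot -1 → sign −
signature = (2, 3, 0)

Answer: (2, 3, 0)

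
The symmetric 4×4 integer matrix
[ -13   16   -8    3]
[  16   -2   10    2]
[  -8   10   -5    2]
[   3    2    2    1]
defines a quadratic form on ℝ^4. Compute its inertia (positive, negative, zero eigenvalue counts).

step 0: pivot -13 → sign −
step 1: pivot 230/13 → sign +
step 2: pivot -9/115 → sign −
step 3: row/col 3 already zero → sign 0
signature = (1, 2, 1)

Answer: (1, 2, 1)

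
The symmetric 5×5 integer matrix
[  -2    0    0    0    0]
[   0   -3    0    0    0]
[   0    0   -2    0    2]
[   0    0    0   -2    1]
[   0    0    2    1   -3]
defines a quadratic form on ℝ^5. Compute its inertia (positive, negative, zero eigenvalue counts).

Answer: (0, 5, 0)

Derivation:
step 0: pivot -2 → sign −
step 1: pivot -3 → sign −
step 2: pivot -2 → sign −
step 3: pivot -2 → sign −
step 4: pivot -1/2 → sign −
signature = (0, 5, 0)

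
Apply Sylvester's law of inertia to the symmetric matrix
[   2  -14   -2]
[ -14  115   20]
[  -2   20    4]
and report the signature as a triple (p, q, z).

step 0: pivot 2 → sign +
step 1: pivot 17 → sign +
step 2: pivot -2/17 → sign −
signature = (2, 1, 0)

Answer: (2, 1, 0)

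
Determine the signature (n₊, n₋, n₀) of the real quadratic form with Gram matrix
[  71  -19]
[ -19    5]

Answer: (1, 1, 0)

Derivation:
step 0: pivot 71 → sign +
step 1: pivot -6/71 → sign −
signature = (1, 1, 0)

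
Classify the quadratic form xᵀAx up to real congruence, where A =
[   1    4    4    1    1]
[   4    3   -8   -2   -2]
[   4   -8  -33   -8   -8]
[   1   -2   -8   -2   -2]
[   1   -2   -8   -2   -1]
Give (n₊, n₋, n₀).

step 0: pivot 1 → sign +
step 1: pivot -13 → sign −
step 2: pivot -61/13 → sign −
step 3: pivot -3/61 → sign −
step 4: pivot 1 → sign +
signature = (2, 3, 0)

Answer: (2, 3, 0)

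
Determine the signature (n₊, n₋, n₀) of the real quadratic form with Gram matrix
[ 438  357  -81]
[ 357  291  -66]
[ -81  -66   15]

step 0: pivot 438 → sign +
step 1: pivot 3/146 → sign +
step 2: row/col 2 already zero → sign 0
signature = (2, 0, 1)

Answer: (2, 0, 1)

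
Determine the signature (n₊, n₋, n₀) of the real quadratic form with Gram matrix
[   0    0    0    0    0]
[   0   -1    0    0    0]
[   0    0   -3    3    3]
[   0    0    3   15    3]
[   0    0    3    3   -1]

Answer: (1, 2, 2)

Derivation:
step 0: pivot -1 → sign −
step 1: pivot -3 → sign −
step 2: pivot 18 → sign +
step 3: row/col 3 already zero → sign 0
step 4: row/col 4 already zero → sign 0
signature = (1, 2, 2)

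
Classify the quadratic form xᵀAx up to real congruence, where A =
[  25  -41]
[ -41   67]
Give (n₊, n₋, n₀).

Answer: (1, 1, 0)

Derivation:
step 0: pivot 25 → sign +
step 1: pivot -6/25 → sign −
signature = (1, 1, 0)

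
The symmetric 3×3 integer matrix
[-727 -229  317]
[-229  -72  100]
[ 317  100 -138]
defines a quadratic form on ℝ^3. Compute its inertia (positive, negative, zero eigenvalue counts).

step 0: pivot -727 → sign −
step 1: pivot 97/727 → sign +
step 2: pivot 6/97 → sign +
signature = (2, 1, 0)

Answer: (2, 1, 0)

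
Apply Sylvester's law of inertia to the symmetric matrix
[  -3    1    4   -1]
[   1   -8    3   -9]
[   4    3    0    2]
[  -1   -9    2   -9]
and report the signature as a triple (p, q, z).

Answer: (1, 3, 0)

Derivation:
step 0: pivot -3 → sign −
step 1: pivot -23/3 → sign −
step 2: pivot 179/23 → sign +
step 3: pivot -6/179 → sign −
signature = (1, 3, 0)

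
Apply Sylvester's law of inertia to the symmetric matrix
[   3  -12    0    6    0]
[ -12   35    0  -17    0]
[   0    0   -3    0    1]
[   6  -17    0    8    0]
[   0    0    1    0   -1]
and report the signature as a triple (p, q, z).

step 0: pivot 3 → sign +
step 1: pivot -13 → sign −
step 2: pivot -3 → sign −
step 3: pivot -3/13 → sign −
step 4: pivot -2/3 → sign −
signature = (1, 4, 0)

Answer: (1, 4, 0)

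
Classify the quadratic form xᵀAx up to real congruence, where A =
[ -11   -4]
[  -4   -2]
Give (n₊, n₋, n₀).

step 0: pivot -11 → sign −
step 1: pivot -6/11 → sign −
signature = (0, 2, 0)

Answer: (0, 2, 0)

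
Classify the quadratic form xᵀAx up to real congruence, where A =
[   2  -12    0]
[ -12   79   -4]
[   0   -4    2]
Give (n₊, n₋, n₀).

Answer: (2, 1, 0)

Derivation:
step 0: pivot 2 → sign +
step 1: pivot 7 → sign +
step 2: pivot -2/7 → sign −
signature = (2, 1, 0)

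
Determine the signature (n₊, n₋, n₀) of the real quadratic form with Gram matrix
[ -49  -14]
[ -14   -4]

step 0: pivot -49 → sign −
step 1: row/col 1 already zero → sign 0
signature = (0, 1, 1)

Answer: (0, 1, 1)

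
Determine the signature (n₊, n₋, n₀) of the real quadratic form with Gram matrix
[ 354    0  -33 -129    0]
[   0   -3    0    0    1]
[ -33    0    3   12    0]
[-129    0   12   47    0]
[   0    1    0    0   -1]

Answer: (1, 3, 1)

Derivation:
step 0: pivot 354 → sign +
step 1: pivot -3 → sign −
step 2: pivot -9/118 → sign −
step 3: pivot -2/3 → sign −
step 4: row/col 4 already zero → sign 0
signature = (1, 3, 1)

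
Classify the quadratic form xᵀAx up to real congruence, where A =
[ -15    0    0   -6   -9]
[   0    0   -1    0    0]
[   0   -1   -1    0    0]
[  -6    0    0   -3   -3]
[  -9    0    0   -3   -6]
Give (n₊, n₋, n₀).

step 0: pivot -15 → sign −
step 1: pivot -1 → sign −
step 2: pivot 1 → sign +
step 3: pivot -3/5 → sign −
step 4: row/col 4 already zero → sign 0
signature = (1, 3, 1)

Answer: (1, 3, 1)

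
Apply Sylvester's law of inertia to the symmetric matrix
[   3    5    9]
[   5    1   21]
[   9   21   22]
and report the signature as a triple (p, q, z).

Answer: (1, 2, 0)

Derivation:
step 0: pivot 3 → sign +
step 1: pivot -22/3 → sign −
step 2: pivot -1/11 → sign −
signature = (1, 2, 0)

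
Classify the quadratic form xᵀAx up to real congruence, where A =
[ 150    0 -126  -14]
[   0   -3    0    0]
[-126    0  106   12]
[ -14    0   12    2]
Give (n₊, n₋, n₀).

Answer: (3, 1, 0)

Derivation:
step 0: pivot 150 → sign +
step 1: pivot -3 → sign −
step 2: pivot 4/25 → sign +
step 3: pivot 1/3 → sign +
signature = (3, 1, 0)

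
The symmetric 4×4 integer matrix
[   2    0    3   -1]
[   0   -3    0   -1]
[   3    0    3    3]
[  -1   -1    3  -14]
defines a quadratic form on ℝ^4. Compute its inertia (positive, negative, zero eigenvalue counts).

Answer: (1, 3, 0)

Derivation:
step 0: pivot 2 → sign +
step 1: pivot -3 → sign −
step 2: pivot -3/2 → sign −
step 3: pivot -2/3 → sign −
signature = (1, 3, 0)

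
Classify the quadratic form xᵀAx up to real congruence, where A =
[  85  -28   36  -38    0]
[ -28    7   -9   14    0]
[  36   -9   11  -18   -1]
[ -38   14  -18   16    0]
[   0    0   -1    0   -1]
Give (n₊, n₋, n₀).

step 0: pivot 85 → sign +
step 1: pivot -189/85 → sign −
step 2: pivot -4/7 → sign −
step 3: pivot 3/4 → sign +
step 4: row/col 4 already zero → sign 0
signature = (2, 2, 1)

Answer: (2, 2, 1)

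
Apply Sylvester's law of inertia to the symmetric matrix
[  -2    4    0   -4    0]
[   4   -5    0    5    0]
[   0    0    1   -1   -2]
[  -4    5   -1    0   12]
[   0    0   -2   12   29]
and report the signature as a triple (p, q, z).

step 0: pivot -2 → sign −
step 1: pivot 3 → sign +
step 2: pivot 1 → sign +
step 3: pivot 4 → sign +
step 4: row/col 4 already zero → sign 0
signature = (3, 1, 1)

Answer: (3, 1, 1)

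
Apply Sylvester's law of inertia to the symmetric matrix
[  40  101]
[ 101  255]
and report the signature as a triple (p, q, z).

step 0: pivot 40 → sign +
step 1: pivot -1/40 → sign −
signature = (1, 1, 0)

Answer: (1, 1, 0)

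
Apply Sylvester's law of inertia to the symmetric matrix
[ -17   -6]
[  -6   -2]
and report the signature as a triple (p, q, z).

step 0: pivot -17 → sign −
step 1: pivot 2/17 → sign +
signature = (1, 1, 0)

Answer: (1, 1, 0)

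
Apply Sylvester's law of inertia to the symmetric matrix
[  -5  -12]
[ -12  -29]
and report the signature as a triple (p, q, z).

step 0: pivot -5 → sign −
step 1: pivot -1/5 → sign −
signature = (0, 2, 0)

Answer: (0, 2, 0)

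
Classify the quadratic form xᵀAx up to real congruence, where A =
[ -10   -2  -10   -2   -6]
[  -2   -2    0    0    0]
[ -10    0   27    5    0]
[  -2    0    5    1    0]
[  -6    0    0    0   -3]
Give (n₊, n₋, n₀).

step 0: pivot -10 → sign −
step 1: pivot -8/5 → sign −
step 2: pivot 79/2 → sign +
step 3: pivot 6/79 → sign +
step 4: row/col 4 already zero → sign 0
signature = (2, 2, 1)

Answer: (2, 2, 1)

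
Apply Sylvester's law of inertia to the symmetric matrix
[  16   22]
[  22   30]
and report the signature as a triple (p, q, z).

Answer: (1, 1, 0)

Derivation:
step 0: pivot 16 → sign +
step 1: pivot -1/4 → sign −
signature = (1, 1, 0)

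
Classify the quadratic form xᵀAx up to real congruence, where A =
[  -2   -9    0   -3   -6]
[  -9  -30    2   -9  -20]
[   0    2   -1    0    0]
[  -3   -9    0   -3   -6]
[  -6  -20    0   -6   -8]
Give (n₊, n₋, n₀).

Answer: (2, 2, 1)

Derivation:
step 0: pivot -2 → sign −
step 1: pivot 21/2 → sign +
step 2: pivot -29/21 → sign −
step 3: pivot 3/29 → sign +
step 4: row/col 4 already zero → sign 0
signature = (2, 2, 1)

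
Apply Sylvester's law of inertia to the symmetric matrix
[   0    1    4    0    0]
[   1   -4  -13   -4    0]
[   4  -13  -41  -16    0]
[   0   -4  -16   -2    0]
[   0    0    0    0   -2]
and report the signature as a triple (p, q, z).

step 0: pivot -4 → sign −
step 1: pivot 1/4 → sign +
step 2: pivot -1 → sign −
step 3: pivot -2 → sign −
step 4: pivot -2 → sign −
signature = (1, 4, 0)

Answer: (1, 4, 0)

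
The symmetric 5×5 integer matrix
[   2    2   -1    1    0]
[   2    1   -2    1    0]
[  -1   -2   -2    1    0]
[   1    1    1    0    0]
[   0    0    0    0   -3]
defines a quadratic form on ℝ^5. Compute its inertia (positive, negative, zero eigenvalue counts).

step 0: pivot 2 → sign +
step 1: pivot -1 → sign −
step 2: pivot -3/2 → sign −
step 3: pivot 1 → sign +
step 4: pivot -3 → sign −
signature = (2, 3, 0)

Answer: (2, 3, 0)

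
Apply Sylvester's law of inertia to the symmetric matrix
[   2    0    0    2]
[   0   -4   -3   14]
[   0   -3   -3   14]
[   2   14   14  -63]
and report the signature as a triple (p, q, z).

Answer: (2, 2, 0)

Derivation:
step 0: pivot 2 → sign +
step 1: pivot -4 → sign −
step 2: pivot -3/4 → sign −
step 3: pivot 1/3 → sign +
signature = (2, 2, 0)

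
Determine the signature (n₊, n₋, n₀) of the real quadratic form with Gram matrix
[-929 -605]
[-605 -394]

Answer: (0, 2, 0)

Derivation:
step 0: pivot -929 → sign −
step 1: pivot -1/929 → sign −
signature = (0, 2, 0)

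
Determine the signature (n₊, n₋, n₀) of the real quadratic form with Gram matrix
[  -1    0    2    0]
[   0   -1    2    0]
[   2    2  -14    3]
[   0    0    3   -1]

Answer: (1, 3, 0)

Derivation:
step 0: pivot -1 → sign −
step 1: pivot -1 → sign −
step 2: pivot -6 → sign −
step 3: pivot 1/2 → sign +
signature = (1, 3, 0)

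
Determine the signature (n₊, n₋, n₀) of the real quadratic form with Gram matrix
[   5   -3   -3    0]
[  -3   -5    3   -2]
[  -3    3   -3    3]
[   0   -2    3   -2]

step 0: pivot 5 → sign +
step 1: pivot -34/5 → sign −
step 2: pivot -78/17 → sign −
step 3: pivot 3/26 → sign +
signature = (2, 2, 0)

Answer: (2, 2, 0)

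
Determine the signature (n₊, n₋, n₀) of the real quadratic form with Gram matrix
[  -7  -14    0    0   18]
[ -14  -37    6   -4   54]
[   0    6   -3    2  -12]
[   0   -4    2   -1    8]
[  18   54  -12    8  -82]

Answer: (3, 2, 0)

Derivation:
step 0: pivot -7 → sign −
step 1: pivot -9 → sign −
step 2: pivot 1 → sign +
step 3: pivot 1/3 → sign +
step 4: pivot 2/7 → sign +
signature = (3, 2, 0)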